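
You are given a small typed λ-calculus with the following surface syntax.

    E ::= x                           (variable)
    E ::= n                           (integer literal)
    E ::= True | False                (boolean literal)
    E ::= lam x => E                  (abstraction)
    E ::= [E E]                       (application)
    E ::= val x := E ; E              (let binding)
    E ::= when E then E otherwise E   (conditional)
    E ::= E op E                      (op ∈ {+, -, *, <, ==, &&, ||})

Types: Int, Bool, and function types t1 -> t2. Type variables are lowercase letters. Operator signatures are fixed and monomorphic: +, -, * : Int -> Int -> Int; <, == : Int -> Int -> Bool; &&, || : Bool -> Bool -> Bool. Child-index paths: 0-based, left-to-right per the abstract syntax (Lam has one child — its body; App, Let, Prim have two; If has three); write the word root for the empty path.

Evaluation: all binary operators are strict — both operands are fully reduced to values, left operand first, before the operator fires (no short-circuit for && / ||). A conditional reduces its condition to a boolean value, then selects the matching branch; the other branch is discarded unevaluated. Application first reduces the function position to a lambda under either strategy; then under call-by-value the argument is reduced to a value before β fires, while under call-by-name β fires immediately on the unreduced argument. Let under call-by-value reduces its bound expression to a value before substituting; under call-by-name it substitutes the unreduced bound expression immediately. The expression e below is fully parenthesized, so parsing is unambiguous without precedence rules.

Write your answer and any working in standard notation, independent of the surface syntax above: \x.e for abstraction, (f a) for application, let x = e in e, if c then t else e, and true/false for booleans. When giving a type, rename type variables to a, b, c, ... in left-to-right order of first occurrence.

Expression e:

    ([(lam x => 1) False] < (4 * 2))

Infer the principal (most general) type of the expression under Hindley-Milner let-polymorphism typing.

Derivation:
\x._ : a -> Int
  unify a -> Int ~ Bool -> b
  unify a ~ Bool
  unify Int ~ b
_ _ : Int
  unify Int ~ Int
  unify Int ~ Int
  unify Int ~ Int
  unify Int ~ Int

Answer: Bool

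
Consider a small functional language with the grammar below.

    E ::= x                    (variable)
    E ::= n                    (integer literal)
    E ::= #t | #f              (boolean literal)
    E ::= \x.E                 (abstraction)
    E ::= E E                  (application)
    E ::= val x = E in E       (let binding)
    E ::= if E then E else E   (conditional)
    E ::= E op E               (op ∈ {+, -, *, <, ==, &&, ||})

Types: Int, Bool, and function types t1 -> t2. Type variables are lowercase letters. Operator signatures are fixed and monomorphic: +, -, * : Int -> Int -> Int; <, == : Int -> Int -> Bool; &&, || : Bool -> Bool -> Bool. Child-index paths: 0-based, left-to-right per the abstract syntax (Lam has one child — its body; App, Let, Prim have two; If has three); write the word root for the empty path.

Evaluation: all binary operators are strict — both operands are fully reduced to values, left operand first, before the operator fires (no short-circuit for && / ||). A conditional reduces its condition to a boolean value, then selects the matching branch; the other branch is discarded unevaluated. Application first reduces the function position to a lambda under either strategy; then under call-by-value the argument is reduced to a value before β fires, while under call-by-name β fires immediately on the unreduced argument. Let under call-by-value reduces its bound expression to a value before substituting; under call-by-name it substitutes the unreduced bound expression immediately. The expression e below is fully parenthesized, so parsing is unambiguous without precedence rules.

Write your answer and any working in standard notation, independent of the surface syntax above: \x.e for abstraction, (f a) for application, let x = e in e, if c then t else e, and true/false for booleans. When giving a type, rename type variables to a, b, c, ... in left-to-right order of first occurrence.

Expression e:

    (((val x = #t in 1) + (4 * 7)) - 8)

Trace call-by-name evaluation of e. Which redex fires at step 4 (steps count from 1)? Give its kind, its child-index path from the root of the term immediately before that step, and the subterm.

Working:
step 0: (((let x = true in 1) + (4 * 7)) - 8)
step 1: [let@0.0] ((1 + (4 * 7)) - 8)
step 2: [delta@0.1] ((1 + 28) - 8)
step 3: [delta@0] (29 - 8)
step 4: [delta@root] 21

Answer: delta at root : (29 - 8)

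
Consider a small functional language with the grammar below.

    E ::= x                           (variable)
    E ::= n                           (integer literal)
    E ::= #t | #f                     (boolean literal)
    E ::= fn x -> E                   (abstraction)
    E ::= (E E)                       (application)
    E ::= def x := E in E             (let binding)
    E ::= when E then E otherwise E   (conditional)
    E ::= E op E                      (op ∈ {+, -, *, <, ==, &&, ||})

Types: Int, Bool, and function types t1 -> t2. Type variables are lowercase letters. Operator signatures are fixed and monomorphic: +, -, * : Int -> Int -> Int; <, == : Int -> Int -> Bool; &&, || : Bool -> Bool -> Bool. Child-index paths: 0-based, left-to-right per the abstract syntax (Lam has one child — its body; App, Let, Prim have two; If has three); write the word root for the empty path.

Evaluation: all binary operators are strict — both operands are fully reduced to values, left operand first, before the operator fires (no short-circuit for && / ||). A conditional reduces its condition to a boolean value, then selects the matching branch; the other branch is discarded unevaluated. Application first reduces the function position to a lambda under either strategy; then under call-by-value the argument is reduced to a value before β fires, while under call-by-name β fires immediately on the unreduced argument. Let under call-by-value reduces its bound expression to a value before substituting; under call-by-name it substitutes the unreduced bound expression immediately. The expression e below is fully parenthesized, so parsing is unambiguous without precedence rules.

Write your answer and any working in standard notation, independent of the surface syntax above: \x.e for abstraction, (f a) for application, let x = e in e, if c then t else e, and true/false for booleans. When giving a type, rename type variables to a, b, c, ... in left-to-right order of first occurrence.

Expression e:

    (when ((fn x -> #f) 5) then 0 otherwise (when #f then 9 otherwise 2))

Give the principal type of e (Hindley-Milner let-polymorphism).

Answer: Int

Derivation:
\x._ : a -> Bool
  unify a -> Bool ~ Int -> b
  unify a ~ Int
  unify Bool ~ b
_ _ : Bool
  unify Bool ~ Bool
  unify Bool ~ Bool
  unify Int ~ Int
  unify Int ~ Int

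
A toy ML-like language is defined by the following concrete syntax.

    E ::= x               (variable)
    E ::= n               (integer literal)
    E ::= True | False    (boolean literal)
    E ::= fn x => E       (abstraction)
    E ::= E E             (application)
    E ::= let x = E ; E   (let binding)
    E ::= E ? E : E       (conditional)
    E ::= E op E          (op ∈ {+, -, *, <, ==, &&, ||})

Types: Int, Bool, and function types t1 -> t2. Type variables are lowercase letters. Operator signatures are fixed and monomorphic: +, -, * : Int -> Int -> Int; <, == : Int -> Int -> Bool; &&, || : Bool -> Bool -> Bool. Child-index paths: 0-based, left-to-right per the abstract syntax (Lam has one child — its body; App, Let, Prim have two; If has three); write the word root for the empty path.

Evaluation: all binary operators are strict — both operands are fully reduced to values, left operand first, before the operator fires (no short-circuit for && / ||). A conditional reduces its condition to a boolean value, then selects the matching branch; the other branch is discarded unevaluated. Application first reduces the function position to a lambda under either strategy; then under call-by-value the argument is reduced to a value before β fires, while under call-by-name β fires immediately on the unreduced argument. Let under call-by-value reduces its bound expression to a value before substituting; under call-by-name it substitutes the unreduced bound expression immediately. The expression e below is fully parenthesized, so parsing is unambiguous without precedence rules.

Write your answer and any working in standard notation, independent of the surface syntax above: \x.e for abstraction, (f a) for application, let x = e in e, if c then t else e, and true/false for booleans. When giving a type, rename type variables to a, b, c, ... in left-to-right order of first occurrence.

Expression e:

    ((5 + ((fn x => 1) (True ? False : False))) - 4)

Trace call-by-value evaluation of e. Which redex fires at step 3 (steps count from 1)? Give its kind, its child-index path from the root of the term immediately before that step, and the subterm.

Answer: delta at 0 : (5 + 1)

Working:
step 0: ((5 + ((\x.1) (if true then false else false))) - 4)
step 1: [if@0.1.1] ((5 + ((\x.1) false)) - 4)
step 2: [beta@0.1] ((5 + 1) - 4)
step 3: [delta@0] (6 - 4)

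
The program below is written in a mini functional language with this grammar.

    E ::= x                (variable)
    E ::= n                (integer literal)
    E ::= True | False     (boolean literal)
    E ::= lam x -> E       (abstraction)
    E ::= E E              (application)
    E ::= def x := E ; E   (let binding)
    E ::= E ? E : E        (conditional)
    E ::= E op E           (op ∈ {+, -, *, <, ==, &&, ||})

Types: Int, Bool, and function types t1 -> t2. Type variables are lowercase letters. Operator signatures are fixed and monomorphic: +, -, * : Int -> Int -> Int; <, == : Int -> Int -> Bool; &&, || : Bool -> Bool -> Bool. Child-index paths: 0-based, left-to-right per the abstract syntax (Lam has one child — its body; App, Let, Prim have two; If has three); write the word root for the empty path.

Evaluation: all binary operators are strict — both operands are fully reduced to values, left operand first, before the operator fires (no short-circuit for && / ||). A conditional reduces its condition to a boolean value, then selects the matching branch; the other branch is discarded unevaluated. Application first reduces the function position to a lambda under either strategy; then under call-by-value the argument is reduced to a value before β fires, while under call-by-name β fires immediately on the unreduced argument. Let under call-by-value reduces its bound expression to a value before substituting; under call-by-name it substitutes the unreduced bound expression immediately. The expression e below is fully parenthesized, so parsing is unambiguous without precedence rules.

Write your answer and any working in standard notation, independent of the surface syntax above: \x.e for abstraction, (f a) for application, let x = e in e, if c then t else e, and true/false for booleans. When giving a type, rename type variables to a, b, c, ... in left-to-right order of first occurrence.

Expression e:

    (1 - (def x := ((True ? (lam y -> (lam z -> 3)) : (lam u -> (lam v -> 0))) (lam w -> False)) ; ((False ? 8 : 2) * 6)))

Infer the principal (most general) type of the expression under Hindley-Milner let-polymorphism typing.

Answer: Int

Trace:
  unify Int ~ Int
  unify Bool ~ Bool
\z._ : b -> Int
\y._ : a -> b -> Int
\v._ : d -> Int
\u._ : c -> d -> Int
  unify a -> b -> Int ~ c -> d -> Int
  unify a ~ c
  unify b -> Int ~ d -> Int
  unify b ~ d
  unify Int ~ Int
\w._ : e -> Bool
  unify c -> d -> Int ~ (e -> Bool) -> f
  unify c ~ e -> Bool
  unify d -> Int ~ f
_ _ : d -> Int
let x : forall. d -> Int
  unify Bool ~ Bool
  unify Int ~ Int
  unify Int ~ Int
  unify Int ~ Int
  unify Int ~ Int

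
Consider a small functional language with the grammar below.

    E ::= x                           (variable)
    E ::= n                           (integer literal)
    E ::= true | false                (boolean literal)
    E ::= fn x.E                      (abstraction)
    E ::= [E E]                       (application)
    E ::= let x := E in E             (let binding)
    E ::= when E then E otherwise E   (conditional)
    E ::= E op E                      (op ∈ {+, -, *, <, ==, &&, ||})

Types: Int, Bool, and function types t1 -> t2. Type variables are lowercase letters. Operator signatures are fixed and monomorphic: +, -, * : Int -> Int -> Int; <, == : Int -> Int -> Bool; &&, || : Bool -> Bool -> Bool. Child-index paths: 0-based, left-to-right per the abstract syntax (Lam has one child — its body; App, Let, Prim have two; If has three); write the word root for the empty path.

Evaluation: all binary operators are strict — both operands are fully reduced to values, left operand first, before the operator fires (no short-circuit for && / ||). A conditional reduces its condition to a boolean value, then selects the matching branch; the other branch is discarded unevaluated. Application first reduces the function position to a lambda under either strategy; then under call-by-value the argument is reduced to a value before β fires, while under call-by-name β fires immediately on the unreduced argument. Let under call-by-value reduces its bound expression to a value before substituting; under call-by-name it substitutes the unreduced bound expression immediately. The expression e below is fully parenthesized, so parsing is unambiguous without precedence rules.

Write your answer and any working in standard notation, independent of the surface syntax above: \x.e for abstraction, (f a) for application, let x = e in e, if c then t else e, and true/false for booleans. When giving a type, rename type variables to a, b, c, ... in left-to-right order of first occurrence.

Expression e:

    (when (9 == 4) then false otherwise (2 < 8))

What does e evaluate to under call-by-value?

Answer: true

Trace:
step 0: (if (9 == 4) then false else (2 < 8))
step 1: [delta@0] (if false then false else (2 < 8))
step 2: [if@root] (2 < 8)
step 3: [delta@root] true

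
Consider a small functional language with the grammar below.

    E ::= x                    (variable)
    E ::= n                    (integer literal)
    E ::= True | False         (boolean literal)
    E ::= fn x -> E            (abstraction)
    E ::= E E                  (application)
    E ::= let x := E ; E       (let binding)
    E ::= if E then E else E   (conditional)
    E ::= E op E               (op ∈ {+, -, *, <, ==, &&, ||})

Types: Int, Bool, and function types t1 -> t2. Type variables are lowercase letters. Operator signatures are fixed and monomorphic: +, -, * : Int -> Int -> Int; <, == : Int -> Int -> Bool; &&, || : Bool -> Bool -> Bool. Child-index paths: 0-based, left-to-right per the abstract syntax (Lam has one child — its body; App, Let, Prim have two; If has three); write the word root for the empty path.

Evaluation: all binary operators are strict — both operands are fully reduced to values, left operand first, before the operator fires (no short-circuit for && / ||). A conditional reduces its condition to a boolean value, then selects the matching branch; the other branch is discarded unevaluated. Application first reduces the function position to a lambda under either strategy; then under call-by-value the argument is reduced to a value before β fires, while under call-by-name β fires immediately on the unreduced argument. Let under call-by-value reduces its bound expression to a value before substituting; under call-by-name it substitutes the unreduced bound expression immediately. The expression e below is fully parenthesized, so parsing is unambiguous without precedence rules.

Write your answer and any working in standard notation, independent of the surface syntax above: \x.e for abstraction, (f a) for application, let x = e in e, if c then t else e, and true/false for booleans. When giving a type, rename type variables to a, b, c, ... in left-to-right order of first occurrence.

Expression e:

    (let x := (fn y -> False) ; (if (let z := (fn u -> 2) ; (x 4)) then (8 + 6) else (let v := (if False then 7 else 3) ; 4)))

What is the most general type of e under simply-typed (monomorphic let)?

Answer: Int

Working:
\y._ : a -> Bool
let x : a -> Bool
\u._ : b -> Int
let z : b -> Int
x : a -> Bool
  unify a -> Bool ~ Int -> c
  unify a ~ Int
  unify Bool ~ c
_ _ : Bool
  unify Bool ~ Bool
  unify Int ~ Int
  unify Int ~ Int
  unify Bool ~ Bool
  unify Int ~ Int
let v : Int
  unify Int ~ Int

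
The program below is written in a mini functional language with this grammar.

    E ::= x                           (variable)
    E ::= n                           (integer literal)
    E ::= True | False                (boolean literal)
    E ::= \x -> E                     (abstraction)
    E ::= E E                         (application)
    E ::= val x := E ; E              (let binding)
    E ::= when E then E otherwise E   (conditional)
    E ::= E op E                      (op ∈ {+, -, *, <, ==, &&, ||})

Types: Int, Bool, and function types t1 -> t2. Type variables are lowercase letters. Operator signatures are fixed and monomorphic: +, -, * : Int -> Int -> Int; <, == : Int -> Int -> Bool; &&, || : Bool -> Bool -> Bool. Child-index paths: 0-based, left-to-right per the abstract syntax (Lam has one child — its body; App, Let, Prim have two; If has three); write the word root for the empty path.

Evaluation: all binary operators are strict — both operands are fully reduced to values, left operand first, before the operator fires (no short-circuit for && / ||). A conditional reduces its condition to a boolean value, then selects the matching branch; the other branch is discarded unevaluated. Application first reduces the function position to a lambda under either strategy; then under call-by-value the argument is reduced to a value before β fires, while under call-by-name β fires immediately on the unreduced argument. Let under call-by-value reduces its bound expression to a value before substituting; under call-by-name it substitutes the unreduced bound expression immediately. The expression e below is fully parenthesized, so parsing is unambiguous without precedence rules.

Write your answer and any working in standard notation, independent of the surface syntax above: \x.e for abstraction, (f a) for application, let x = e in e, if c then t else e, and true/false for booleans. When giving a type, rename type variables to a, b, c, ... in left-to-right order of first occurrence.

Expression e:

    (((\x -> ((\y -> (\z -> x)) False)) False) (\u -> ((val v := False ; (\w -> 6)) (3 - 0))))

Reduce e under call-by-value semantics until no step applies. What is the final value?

Answer: false

Derivation:
step 0: (((\x.((\y.(\z.x)) false)) false) (\u.((let v = false in (\w.6)) (3 - 0))))
step 1: [beta@0] (((\y.(\z.false)) false) (\u.((let v = false in (\w.6)) (3 - 0))))
step 2: [beta@0] ((\z.false) (\u.((let v = false in (\w.6)) (3 - 0))))
step 3: [beta@root] false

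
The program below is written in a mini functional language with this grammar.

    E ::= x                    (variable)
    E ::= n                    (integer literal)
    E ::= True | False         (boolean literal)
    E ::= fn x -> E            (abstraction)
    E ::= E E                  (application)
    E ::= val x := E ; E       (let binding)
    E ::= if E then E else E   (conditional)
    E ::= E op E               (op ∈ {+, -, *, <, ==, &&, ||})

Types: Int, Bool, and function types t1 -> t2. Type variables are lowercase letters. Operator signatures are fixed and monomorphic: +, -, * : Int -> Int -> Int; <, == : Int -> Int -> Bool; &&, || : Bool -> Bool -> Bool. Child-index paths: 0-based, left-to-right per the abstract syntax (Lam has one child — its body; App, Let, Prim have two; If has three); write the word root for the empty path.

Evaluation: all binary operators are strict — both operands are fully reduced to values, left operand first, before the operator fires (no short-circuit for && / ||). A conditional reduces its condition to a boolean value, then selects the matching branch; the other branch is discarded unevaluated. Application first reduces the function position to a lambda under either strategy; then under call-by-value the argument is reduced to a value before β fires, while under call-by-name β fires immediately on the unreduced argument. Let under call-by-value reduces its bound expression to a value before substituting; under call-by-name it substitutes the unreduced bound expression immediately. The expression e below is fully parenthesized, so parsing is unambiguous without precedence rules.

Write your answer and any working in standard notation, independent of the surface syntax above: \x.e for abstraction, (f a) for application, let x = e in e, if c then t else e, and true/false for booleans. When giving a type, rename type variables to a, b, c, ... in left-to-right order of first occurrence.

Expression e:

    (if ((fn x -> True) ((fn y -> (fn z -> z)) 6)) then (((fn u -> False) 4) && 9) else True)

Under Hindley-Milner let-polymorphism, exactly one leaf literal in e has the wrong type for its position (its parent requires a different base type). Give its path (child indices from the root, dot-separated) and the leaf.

Derivation:
\x._ : a -> Bool
z : c
\z._ : c -> c
\y._ : b -> c -> c
  unify b -> c -> c ~ Int -> d
  unify b ~ Int
  unify c -> c ~ d
_ _ : c -> c
  unify a -> Bool ~ (c -> c) -> e
  unify a ~ c -> c
  unify Bool ~ e
_ _ : Bool
  unify Bool ~ Bool
\u._ : f -> Bool
  unify f -> Bool ~ Int -> g
  unify f ~ Int
  unify Bool ~ g
_ _ : Bool
  unify Bool ~ Bool
  unify Int ~ Bool
  FAIL: mismatch Int ~ Bool

Answer: 1.1 : 9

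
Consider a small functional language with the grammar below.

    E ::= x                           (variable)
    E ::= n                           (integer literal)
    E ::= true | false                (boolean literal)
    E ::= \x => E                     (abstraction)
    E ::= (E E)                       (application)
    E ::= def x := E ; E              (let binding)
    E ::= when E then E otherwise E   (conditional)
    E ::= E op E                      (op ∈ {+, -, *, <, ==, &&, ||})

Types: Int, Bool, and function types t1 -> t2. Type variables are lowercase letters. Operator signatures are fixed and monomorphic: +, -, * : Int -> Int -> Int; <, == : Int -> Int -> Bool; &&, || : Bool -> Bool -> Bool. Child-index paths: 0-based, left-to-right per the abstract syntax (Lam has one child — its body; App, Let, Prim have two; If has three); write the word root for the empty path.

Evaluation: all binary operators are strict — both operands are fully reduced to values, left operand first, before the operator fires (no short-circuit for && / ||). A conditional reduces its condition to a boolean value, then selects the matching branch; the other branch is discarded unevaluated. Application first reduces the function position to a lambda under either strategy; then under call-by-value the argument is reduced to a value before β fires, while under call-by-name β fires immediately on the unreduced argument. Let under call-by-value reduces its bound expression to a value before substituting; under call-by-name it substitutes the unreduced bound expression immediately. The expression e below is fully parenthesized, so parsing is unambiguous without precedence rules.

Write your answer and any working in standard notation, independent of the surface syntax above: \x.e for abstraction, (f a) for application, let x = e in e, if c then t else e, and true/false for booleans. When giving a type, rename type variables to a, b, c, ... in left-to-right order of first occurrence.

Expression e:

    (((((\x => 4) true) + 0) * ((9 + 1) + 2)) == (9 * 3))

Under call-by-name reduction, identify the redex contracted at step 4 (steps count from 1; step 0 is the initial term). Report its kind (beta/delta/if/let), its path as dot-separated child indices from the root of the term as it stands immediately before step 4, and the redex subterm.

Answer: delta at 0.1 : (10 + 2)

Derivation:
step 0: (((((\x.4) true) + 0) * ((9 + 1) + 2)) == (9 * 3))
step 1: [beta@0.0.0] (((4 + 0) * ((9 + 1) + 2)) == (9 * 3))
step 2: [delta@0.0] ((4 * ((9 + 1) + 2)) == (9 * 3))
step 3: [delta@0.1.0] ((4 * (10 + 2)) == (9 * 3))
step 4: [delta@0.1] ((4 * 12) == (9 * 3))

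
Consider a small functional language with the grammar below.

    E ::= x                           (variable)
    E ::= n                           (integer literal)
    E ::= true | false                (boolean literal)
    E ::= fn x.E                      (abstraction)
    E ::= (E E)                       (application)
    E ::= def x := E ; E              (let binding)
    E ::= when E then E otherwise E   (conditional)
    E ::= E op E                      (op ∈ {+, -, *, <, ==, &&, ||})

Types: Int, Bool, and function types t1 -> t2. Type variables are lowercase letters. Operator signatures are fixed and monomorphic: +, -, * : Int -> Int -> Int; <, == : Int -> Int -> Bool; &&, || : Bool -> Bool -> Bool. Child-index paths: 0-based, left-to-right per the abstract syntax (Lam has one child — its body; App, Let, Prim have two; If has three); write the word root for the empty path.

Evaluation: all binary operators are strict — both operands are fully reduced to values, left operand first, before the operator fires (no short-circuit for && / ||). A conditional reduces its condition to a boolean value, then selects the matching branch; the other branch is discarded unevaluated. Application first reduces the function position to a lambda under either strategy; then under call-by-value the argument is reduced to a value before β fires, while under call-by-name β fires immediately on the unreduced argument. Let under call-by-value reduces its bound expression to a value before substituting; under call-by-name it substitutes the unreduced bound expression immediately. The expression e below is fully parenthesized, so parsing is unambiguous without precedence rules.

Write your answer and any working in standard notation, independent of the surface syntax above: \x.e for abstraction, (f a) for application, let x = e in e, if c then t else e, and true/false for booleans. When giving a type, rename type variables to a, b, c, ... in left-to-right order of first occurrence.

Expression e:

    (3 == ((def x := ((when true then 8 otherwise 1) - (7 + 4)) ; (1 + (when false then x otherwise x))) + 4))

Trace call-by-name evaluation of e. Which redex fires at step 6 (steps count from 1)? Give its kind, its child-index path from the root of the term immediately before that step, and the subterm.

Trace:
step 0: (3 == ((let x = ((if true then 8 else 1) - (7 + 4)) in (1 + (if false then x else x))) + 4))
step 1: [let@1.0] (3 == ((1 + (if false then ((if true then 8 else 1) - (7 + 4)) else ((if true then 8 else 1) - (7 + 4)))) + 4))
step 2: [if@1.0.1] (3 == ((1 + ((if true then 8 else 1) - (7 + 4))) + 4))
step 3: [if@1.0.1.0] (3 == ((1 + (8 - (7 + 4))) + 4))
step 4: [delta@1.0.1.1] (3 == ((1 + (8 - 11)) + 4))
step 5: [delta@1.0.1] (3 == ((1 + -3) + 4))
step 6: [delta@1.0] (3 == (-2 + 4))

Answer: delta at 1.0 : (1 + -3)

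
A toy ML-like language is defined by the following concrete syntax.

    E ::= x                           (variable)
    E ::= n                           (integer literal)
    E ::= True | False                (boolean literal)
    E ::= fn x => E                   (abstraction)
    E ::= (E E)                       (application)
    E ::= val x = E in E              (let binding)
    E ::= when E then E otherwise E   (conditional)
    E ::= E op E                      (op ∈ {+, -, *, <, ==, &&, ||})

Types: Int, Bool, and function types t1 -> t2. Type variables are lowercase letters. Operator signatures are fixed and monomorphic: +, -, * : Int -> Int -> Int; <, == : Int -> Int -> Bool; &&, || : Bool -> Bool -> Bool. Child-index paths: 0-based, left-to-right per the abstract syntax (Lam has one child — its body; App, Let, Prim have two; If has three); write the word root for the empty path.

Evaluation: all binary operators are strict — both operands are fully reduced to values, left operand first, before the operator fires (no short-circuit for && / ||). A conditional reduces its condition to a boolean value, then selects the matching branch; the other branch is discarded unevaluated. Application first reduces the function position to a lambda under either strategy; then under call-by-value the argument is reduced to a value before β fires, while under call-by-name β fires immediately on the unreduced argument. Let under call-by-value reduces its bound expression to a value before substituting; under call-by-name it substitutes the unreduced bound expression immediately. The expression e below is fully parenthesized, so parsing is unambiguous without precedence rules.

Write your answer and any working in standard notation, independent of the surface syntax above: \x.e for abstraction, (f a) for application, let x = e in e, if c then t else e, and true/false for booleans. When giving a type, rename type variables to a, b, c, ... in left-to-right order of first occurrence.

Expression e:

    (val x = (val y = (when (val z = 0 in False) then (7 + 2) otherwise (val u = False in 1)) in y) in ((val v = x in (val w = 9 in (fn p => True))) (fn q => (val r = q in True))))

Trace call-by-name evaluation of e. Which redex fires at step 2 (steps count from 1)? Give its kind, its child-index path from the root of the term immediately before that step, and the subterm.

Trace:
step 0: (let x = (let y = (if (let z = 0 in false) then (7 + 2) else (let u = false in 1)) in y) in ((let v = x in (let w = 9 in (\p.true))) (\q.(let r = q in true))))
step 1: [let@root] ((let v = (let y = (if (let z = 0 in false) then (7 + 2) else (let u = false in 1)) in y) in (let w = 9 in (\p.true))) (\q.(let r = q in true)))
step 2: [let@0] ((let w = 9 in (\p.true)) (\q.(let r = q in true)))

Answer: let at 0 : (let v = (let y = (if (let z = 0 in false) then (7 + 2) else (let u = false in 1)) in y) in (let w = 9 in (\p.true)))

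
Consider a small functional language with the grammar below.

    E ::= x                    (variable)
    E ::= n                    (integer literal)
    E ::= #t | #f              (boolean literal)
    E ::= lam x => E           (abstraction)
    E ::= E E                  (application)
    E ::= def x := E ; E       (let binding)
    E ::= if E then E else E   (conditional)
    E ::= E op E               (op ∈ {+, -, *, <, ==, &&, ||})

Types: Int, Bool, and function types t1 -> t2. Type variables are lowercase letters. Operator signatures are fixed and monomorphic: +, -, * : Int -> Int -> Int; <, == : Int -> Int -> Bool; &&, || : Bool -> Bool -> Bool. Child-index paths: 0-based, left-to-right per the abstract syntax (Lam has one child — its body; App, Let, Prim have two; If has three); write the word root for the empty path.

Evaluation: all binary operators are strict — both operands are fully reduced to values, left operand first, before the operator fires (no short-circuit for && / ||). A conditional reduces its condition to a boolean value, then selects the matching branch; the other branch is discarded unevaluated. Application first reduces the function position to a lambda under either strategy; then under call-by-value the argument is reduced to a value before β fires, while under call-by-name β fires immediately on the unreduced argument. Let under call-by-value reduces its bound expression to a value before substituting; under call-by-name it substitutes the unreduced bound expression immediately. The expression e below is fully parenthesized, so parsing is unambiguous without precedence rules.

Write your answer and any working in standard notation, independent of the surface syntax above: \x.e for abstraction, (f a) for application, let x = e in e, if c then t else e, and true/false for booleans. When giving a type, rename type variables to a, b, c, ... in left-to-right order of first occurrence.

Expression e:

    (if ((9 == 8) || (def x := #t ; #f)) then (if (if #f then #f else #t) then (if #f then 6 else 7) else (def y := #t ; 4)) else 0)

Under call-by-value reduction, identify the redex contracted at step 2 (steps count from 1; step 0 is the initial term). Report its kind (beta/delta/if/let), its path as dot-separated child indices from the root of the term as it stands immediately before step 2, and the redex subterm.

Answer: let at 0.1 : (let x = true in false)

Working:
step 0: (if ((9 == 8) || (let x = true in false)) then (if (if false then false else true) then (if false then 6 else 7) else (let y = true in 4)) else 0)
step 1: [delta@0.0] (if (false || (let x = true in false)) then (if (if false then false else true) then (if false then 6 else 7) else (let y = true in 4)) else 0)
step 2: [let@0.1] (if (false || false) then (if (if false then false else true) then (if false then 6 else 7) else (let y = true in 4)) else 0)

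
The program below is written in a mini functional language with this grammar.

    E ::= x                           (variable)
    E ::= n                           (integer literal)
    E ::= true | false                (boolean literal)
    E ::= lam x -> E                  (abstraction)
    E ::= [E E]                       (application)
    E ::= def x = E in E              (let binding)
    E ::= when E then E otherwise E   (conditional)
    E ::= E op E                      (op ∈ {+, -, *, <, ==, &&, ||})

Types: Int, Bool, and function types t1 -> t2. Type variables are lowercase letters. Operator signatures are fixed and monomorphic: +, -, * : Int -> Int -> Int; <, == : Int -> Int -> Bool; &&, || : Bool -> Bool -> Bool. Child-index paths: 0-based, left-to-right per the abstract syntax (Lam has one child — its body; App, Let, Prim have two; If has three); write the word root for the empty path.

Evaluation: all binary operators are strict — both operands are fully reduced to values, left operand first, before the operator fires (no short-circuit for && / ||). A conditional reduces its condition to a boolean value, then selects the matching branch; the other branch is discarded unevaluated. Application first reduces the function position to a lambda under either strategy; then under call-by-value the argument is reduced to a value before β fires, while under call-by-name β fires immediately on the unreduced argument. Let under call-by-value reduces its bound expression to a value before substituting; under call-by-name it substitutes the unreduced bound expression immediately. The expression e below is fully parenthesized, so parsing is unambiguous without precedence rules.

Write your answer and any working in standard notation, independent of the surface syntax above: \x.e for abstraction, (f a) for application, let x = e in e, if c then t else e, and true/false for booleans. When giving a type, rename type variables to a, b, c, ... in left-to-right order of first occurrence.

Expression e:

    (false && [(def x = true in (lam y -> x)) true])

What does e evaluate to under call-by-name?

Working:
step 0: (false && ((let x = true in (\y.x)) true))
step 1: [let@1.0] (false && ((\y.true) true))
step 2: [beta@1] (false && true)
step 3: [delta@root] false

Answer: false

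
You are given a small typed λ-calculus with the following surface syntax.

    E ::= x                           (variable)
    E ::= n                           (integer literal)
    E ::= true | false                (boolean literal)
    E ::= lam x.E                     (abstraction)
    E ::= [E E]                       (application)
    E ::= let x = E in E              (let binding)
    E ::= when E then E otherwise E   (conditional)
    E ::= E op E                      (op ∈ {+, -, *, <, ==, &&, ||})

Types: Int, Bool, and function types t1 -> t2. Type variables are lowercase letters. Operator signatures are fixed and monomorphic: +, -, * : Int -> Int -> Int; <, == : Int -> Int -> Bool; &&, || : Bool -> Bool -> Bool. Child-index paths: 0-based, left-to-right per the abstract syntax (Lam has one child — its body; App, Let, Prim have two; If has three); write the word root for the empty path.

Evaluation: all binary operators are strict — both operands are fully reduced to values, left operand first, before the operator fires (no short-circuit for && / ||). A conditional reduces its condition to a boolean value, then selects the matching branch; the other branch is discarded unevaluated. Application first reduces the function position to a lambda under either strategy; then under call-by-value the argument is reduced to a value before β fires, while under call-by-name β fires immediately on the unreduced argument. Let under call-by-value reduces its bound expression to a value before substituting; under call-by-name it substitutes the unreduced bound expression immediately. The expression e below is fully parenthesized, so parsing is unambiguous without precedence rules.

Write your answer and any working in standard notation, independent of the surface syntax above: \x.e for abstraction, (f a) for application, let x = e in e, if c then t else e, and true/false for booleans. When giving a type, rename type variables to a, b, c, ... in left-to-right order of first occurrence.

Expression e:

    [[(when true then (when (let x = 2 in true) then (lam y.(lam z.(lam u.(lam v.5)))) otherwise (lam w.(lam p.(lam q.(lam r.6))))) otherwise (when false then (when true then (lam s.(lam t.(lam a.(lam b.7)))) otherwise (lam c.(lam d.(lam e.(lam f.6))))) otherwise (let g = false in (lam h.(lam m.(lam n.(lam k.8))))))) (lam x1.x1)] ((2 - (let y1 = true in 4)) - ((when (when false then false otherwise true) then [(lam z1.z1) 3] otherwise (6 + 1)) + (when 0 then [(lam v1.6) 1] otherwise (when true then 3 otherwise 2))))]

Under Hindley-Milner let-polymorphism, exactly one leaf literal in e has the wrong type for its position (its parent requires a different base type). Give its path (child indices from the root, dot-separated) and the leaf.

Answer: 1.1.1.0 : 0

Trace:
  unify Bool ~ Bool
let x : Int
  unify Bool ~ Bool
\v._ : d -> Int
\u._ : c -> d -> Int
\z._ : b -> c -> d -> Int
\y._ : a -> b -> c -> d -> Int
\r._ : h -> Int
\q._ : g -> h -> Int
\p._ : f -> g -> h -> Int
\w._ : e -> f -> g -> h -> Int
  unify a -> b -> c -> d -> Int ~ e -> f -> g -> h -> Int
  unify a ~ e
  unify b -> c -> d -> Int ~ f -> g -> h -> Int
  unify b ~ f
  unify c -> d -> Int ~ g -> h -> Int
  unify c ~ g
  unify d -> Int ~ h -> Int
  unify d ~ h
  unify Int ~ Int
  unify Bool ~ Bool
  unify Bool ~ Bool
\b._ : l -> Int
\a._ : k -> l -> Int
\t._ : j -> k -> l -> Int
\s._ : i -> j -> k -> l -> Int
\f._ : p -> Int
\e._ : o -> p -> Int
\d._ : n -> o -> p -> Int
\c._ : m -> n -> o -> p -> Int
  unify i -> j -> k -> l -> Int ~ m -> n -> o -> p -> Int
  unify i ~ m
  unify j -> k -> l -> Int ~ n -> o -> p -> Int
  unify j ~ n
  unify k -> l -> Int ~ o -> p -> Int
  unify k ~ o
  unify l -> Int ~ p -> Int
  unify l ~ p
  unify Int ~ Int
let g : Bool
\k._ : t -> Int
\n._ : s -> t -> Int
\m._ : r -> s -> t -> Int
\h._ : q -> r -> s -> t -> Int
  unify m -> n -> o -> p -> Int ~ q -> r -> s -> t -> Int
  unify m ~ q
  unify n -> o -> p -> Int ~ r -> s -> t -> Int
  unify n ~ r
  unify o -> p -> Int ~ s -> t -> Int
  unify o ~ s
  unify p -> Int ~ t -> Int
  unify p ~ t
  unify Int ~ Int
  unify e -> f -> g -> h -> Int ~ q -> r -> s -> t -> Int
  unify e ~ q
  unify f -> g -> h -> Int ~ r -> s -> t -> Int
  unify f ~ r
  unify g -> h -> Int ~ s -> t -> Int
  unify g ~ s
  unify h -> Int ~ t -> Int
  unify h ~ t
  unify Int ~ Int
x1 : u
\x1._ : u -> u
  unify q -> r -> s -> t -> Int ~ (u -> u) -> v
  unify q ~ u -> u
  unify r -> s -> t -> Int ~ v
_ _ : r -> s -> t -> Int
  unify Int ~ Int
let y1 : Bool
  unify Int ~ Int
  unify Int ~ Int
  unify Bool ~ Bool
  unify Bool ~ Bool
  unify Bool ~ Bool
z1 : w
\z1._ : w -> w
  unify w -> w ~ Int -> x
  unify w ~ Int
  unify Int ~ x
_ _ : Int
  unify Int ~ Int
  unify Int ~ Int
  unify Int ~ Int
  unify Int ~ Int
  unify Int ~ Bool
  FAIL: mismatch Int ~ Bool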